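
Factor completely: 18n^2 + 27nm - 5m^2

Group: 6n(3n + 5m) - m(3n + 5m); both groups contain (3n + 5m).

(6n - m)(3n + 5m)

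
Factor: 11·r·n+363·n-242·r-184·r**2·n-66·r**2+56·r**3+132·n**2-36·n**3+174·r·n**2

Group: 7·r·(8·r**2-24·r·n-22·r+18·n**2+33·n) + (-2·n+11)·(8·r**2-24·r·n-22·r+18·n**2+33·n); both groups contain (8·r**2-24·r·n-22·r+18·n**2+33·n), so (7·r-2·n+11) is a factor with cofactor 8·r**2-24·r·n-22·r+18·n**2+33·n.
The cofactor groups again: 8·r**2-24·r·n-22·r+18·n**2+33·n = 4·r·(2·r-3·n) + (-6·n-11)·(2·r-3·n); both groups contain (2·r-3·n), giving (4·r-6·n-11)·(2·r-3·n).

(7·r-2·n+11)·(2·r-3·n)·(4·r-6·n-11)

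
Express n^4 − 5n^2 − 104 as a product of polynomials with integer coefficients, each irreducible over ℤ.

(n^2 + 8)(n^2 − 13)

Substitute u = n^2 to get a quadratic in u, then factor.
n^2 − 13 is irreducible over ℤ (13 is not a perfect square).
n^2 + 8 is irreducible over ℤ (always positive, so no real roots).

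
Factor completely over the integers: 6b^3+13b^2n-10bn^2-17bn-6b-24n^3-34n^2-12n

(2b+3n+2)(3b-4n-3)(b+2n)

Group: 3b(2b^2+7bn+2b+6n^2+4n) + (-4n-3)(2b^2+7bn+2b+6n^2+4n); both groups contain (2b^2+7bn+2b+6n^2+4n), so (3b-4n-3) is a factor with cofactor 2b^2+7bn+2b+6n^2+4n.
The cofactor groups again: 2b^2+7bn+2b+6n^2+4n = 2b(b+2n) + (3n+2)(b+2n); both groups contain (b+2n), giving (2b+3n+2)(b+2n).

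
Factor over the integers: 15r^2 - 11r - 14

Need a pair with product 15·(-14) = -210 and sum -11: that's -21 and 10.
Split the middle term: 15r^2 - 21r + 10r - 14 = 3r(5r - 7) + 2(5r - 7).

(3r + 2)(5r - 7)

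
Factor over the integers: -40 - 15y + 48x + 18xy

(3y + 8)(6x - 5)

Group as (18xy + 48x) + (-15y - 40) = 6x(3y + 8) - 5(3y + 8).
Both groups share the factor (3y + 8).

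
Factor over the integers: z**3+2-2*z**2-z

Among the possible rational roots, z = 1 is a root, so (z-1) divides it; the quotient is z**2-z-2.
The remaining quadratic factors as (z+1)(z-2).

(z+1)*(z-1)*(z-2)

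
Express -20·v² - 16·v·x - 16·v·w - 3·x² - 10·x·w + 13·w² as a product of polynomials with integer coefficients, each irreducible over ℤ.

Group: -10·v·(2·v + x - w) + (-3·x - 13·w)·(2·v + x - w); both groups contain (2·v + x - w).

-(10·v + 3·x + 13·w)·(2·v + x - w)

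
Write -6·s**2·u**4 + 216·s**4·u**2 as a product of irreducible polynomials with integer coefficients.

Factor out 6·s**2·u**2, leaving 36·s**2 - u**2, which is a difference of two squares.

6·s**2·u**2·(6·s + u)·(6·s - u)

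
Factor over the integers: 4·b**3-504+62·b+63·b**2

Testing divisors of the constant over divisors of the leading coefficient, b = -14 is a root, giving the factor (b+14) and quotient 4·b**2+7·b-36.
The remaining quadratic factors as (4·b-9)(b+4).

(4·b-9)·(b+14)·(b+4)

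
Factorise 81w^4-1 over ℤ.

(3w+1)(3w-1)(9w^2+1)

Difference of squares twice: with A = 3w and B = 1, A⁴ − B⁴ = (A² − B²)(A² + B²), and A² − B² factors again.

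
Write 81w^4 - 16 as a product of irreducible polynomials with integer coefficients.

Write as (9w^2)² − (4)², then factor 9w^2 - 4 once more.

(3w + 2)(3w - 2)(9w^2 + 4)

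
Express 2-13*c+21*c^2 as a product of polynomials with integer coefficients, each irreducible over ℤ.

Need a pair with product 21·2 = 42 and sum -13: that's -7 and -6.
Split the middle term: 21*c^2-7*c - 6*c+2 = 7*c*(3*c-1) - 2*(3*c-1).

(3*c-1)*(7*c-2)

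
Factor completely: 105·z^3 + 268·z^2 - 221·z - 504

(3·z + 8)·(5·z - 7)·(7·z + 9)

Testing divisors of the constant over divisors of the leading coefficient, z = 7/5 is a root, so (5·z - 7) is a factor; dividing leaves 21·z^2 + 83·z + 72.
The remaining quadratic factors as (3·z + 8)(7·z + 9).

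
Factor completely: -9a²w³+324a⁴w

Every term has a factor of 9a²w. Then 36a²-w² = (6a)² − (w)².

9a²w(6a+w)(6a-w)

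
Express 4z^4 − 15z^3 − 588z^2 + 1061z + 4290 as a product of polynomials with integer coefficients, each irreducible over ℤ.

(4z − 15)(z + 11)(z + 2)(z − 13)

By the rational root theorem, z = −2 is a root, giving the factor (z + 2) and quotient 4z^3 − 23z^2 − 542z + 2145.
Continuing, z = −11 is a root, giving the factor (z + 11) and quotient 4z^2 − 67z + 195.
The remaining quadratic factors as (z − 13)(4z − 15).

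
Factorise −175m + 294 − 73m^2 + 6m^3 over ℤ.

(6m − 7)(m + 3)(m − 14)

By the rational root theorem, m = −3 is a root, giving the factor (m + 3) and quotient 6m^2 − 91m + 98.
The remaining quadratic factors as (6m − 7)(m − 14).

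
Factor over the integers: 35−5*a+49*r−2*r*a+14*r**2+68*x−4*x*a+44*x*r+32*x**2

Group: 8*x*(4*x+2*r+5) + (7*r−a+7)*(4*x+2*r+5); both groups contain (4*x+2*r+5).

(8*x+7*r−a+7)*(4*x+2*r+5)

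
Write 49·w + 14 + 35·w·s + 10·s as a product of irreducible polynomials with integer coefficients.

Group as (35·w·s + 49·w) + (10·s + 14) = 7·w·(5·s + 7) + 2·(5·s + 7).
Both groups share the factor (5·s + 7).

(5·s + 7)·(7·w + 2)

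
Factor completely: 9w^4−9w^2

Pull out the common factor 9w^2, leaving w^2−1.
Recognize a difference of squares with the parts w and 1.

9w^2(w+1)(w−1)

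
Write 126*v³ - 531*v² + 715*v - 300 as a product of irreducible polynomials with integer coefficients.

Among the possible rational roots, v = 5/6 is a root, so (6*v - 5) divides it; the quotient is 21*v² - 71*v + 60.
The remaining quadratic factors as (7*v - 12)(3*v - 5).

(3*v - 5)*(6*v - 5)*(7*v - 12)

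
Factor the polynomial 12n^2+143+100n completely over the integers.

Need a pair with product 12·143 = 1716 and sum 100: that's 22 and 78.
Split the middle term: 12n^2+22n + 78n+143 = 2n(6n+11) + 13(6n+11).

(2n+13)(6n+11)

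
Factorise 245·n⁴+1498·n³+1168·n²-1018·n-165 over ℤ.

(5·n-3)·(7·n+1)·(7·n+11)·(n+5)

Testing divisors of the constant over divisors of the leading coefficient, n = 3/5 is a root, so (5·n-3) is a factor; dividing leaves 49·n³+329·n²+431·n+55.
Then n = -5 is a root, giving the factor (n+5) and quotient 49·n²+84·n+11.
The remaining quadratic factors as (7·n+11)(7·n+1).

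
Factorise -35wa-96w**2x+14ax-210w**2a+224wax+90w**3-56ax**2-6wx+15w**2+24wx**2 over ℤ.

(3w-7a)(5w-2x)(6w-4x+1)

Group: 5w(18w**2-42wa-12wx+3w+28ax-7a) - 2x(18w**2-42wa-12wx+3w+28ax-7a); both groups contain (18w**2-42wa-12wx+3w+28ax-7a), so (5w-2x) is a factor with cofactor 18w**2-42wa-12wx+3w+28ax-7a.
The cofactor groups again: 18w**2-42wa-12wx+3w+28ax-7a = 3w(6w-4x+1) - 7a(6w-4x+1); both groups contain (6w-4x+1), giving (3w-7a)(6w-4x+1).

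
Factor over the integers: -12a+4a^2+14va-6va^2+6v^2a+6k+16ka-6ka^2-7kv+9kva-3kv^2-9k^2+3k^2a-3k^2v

Group: k(-3kv+3ka-9k-3v^2+3va-7v-2a+6) - 2a(-3kv+3ka-9k-3v^2+3va-7v-2a+6); both groups contain (-3kv+3ka-9k-3v^2+3va-7v-2a+6), so (k-2a) is a factor with cofactor -3kv+3ka-9k-3v^2+3va-7v-2a+6.
The cofactor groups again: -3kv+3ka-9k-3v^2+3va-7v-2a+6 = -3k(v-a+3) + (-3v+2)(v-a+3); both groups contain (v-a+3), giving -(3k+3v-2)(v-a+3).

-(k-2a)(v-a+3)(3k+3v-2)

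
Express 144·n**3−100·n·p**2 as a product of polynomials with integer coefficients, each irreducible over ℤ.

4·n·(6·n+5·p)·(6·n−5·p)

Every term has a factor of 4·n. Then 36·n**2−25·p**2 = (6·n)² − (5·p)².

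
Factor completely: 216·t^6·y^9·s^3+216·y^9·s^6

Every term has a factor of 216·y^9·s^3; factoring it out leaves t^6+s^3.
Recognize a sum of cubes with the parts t^2 and s.

216·s^3·y^9·(t^2+s)·(t^4−t^2·s+s^2)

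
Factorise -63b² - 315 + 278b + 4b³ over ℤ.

Among the possible rational roots, b = 7/4 is a root, giving the factor (4b - 7) and quotient b² - 14b + 45.
The remaining quadratic factors as (b - 9)(b - 5).

(4b - 7)(b - 5)(b - 9)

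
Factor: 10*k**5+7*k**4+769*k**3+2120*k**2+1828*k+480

(2*k+1)*(5*k+6)*(k+1)*(k**2-2*k+80)

By the rational root theorem, k = -1 is a root, so (k+1) divides it; the quotient is 10*k**4-3*k**3+772*k**2+1348*k+480.
Next, k = -1/2 is a root, so (2*k+1) is a factor; dividing leaves 5*k**3-4*k**2+388*k+480.
Next, k = -6/5 is a root, so (5*k+6) is a factor; dividing leaves k**2-2*k+80.
The quadratic k**2-2*k+80 has discriminant -316 < 0 and is irreducible over ℤ.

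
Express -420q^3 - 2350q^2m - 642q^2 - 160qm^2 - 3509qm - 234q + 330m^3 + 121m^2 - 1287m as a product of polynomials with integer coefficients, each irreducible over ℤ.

Group: 15q(-28q^2 - 166qm - 26q - 66m^2 - 143m) + (-5m + 9)(-28q^2 - 166qm - 26q - 66m^2 - 143m); both groups contain (-28q^2 - 166qm - 26q - 66m^2 - 143m), so (15q - 5m + 9) is a factor with cofactor -28q^2 - 166qm - 26q - 66m^2 - 143m.
The cofactor groups again: -28q^2 - 166qm - 26q - 66m^2 - 143m = -14q(2q + 11m) + (-6m - 13)(2q + 11m); both groups contain (2q + 11m), giving -(14q + 6m + 13)(2q + 11m).

-(15q - 5m + 9)(2q + 11m)(14q + 6m + 13)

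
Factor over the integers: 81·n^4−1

(3·n+1)·(3·n−1)·(9·n^2+1)

(3·n)⁴ − (1)⁴ = ((3·n)² − (1)²)((3·n)² + (1)²); the first factor splits again, the second (9·n^2+1) is irreducible.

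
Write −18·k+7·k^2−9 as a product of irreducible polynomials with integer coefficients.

(7·k+3)·(k−3)

Need a pair with product 7·(−9) = −63 and sum −18: that's −21 and 3.
Split the middle term: 7·k^2−21·k + 3·k−9 = 7·k·(k−3) + 3·(k−3).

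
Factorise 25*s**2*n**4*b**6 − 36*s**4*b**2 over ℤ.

Every term has a factor of s**2*b**2; factoring it out leaves −36*s**2 + 25*n**4*b**4.
Recognize a difference of squares with the parts 5*n**2*b**2 and 6*s.

−b**2*s**2*(6*s − 5*n**2*b**2)*(6*s + 5*n**2*b**2)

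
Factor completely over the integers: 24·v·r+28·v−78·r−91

(4·v−13)·(6·r+7)

Group as (24·v·r+28·v) + (−78·r−91) = 4·v·(6·r+7) − 13·(6·r+7).
Both groups share the factor (6·r+7).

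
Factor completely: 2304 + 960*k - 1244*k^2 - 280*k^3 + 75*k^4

Testing divisors of the constant over divisors of the leading coefficient, k = 8/5 is a root, giving the factor (5*k - 8) and quotient 15*k^3 - 32*k^2 - 300*k - 288.
Continuing, k = -8/3 is a root, giving the factor (3*k + 8) and quotient 5*k^2 - 24*k - 36.
The remaining quadratic factors as (5*k + 6)(k - 6).

(3*k + 8)*(5*k + 6)*(5*k - 8)*(k - 6)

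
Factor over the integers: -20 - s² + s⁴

(s² + 4)(s² - 5)

Substitute u = s² to get a quadratic in u, then factor.
s² - 5 is irreducible over ℤ (5 is not a perfect square).
s² + 4 is irreducible over ℤ (sum of squares).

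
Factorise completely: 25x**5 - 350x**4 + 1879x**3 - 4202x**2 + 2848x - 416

(5x - 1)(5x - 4)(x - 4)(x**2 - 9x + 26)

Trying the rational-root candidates, x = 4 is a root, giving the factor (x - 4) and quotient 25x**4 - 250x**3 + 879x**2 - 686x + 104.
Next, x = 4/5 is a root, giving the factor (5x - 4) and quotient 5x**3 - 46x**2 + 139x - 26.
Continuing, x = 1/5 is a root, so (5x - 1) is a factor; dividing leaves x**2 - 9x + 26.
The quadratic x**2 - 9x + 26 has discriminant -23 < 0 and is irreducible over ℤ.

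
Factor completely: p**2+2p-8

(p+4)(p-2)

Two integers with product -8 and sum 2 are -2 and 4.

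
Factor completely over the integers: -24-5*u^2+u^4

(u^2+3)*(u^2-8)

Substitute w = u^2 to get a quadratic in w, then factor.
u^2-8 is irreducible over ℤ (8 is not a perfect square).
u^2+3 is irreducible over ℤ (always positive, so no real roots).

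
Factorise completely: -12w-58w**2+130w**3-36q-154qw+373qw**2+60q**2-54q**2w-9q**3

Group: 3q(-3q**2-31qw+18q-10w**2+6w) + (-13w-2)(-3q**2-31qw+18q-10w**2+6w); both groups contain (-3q**2-31qw+18q-10w**2+6w), so (3q-13w-2) is a factor with cofactor -3q**2-31qw+18q-10w**2+6w.
The cofactor groups again: -3q**2-31qw+18q-10w**2+6w = -q(3q+w) + (-10w+6)(3q+w); both groups contain (3q+w), giving -(q+10w-6)(3q+w).

-(3q+w)(3q-13w-2)(q+10w-6)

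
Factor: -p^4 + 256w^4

(4w - p)(4w + p)(16w^2 + p^2)

(4w)⁴ − (p)⁴ = ((4w)² − (p)²)((4w)² + (p)²); the first factor splits again, the second (16w^2 + p^2) is irreducible.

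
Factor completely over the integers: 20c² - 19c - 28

Need a pair with product 20·(-28) = -560 and sum -19: that's -35 and 16.
Split the middle term: 20c² - 35c + 16c - 28 = 5c(4c - 7) + 4(4c - 7).

(4c - 7)(5c + 4)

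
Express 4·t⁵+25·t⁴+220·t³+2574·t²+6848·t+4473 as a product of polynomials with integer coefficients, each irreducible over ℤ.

(4·t+9)·(t+1)·(t+7)·(t²-4·t+71)

By the rational root theorem, t = -9/4 is a root, so (4·t+9) divides it; the quotient is t⁴+4·t³+46·t²+540·t+497.
Next, t = -7 is a root, so (t+7) is a factor; dividing leaves t³-3·t²+67·t+71.
Next, t = -1 is a root, giving the factor (t+1) and quotient t²-4·t+71.
The quadratic t²-4·t+71 has discriminant -268 < 0 and is irreducible over ℤ.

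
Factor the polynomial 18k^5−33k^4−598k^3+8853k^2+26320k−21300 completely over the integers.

(2k+15)(3k+10)(3k−2)(k^2−12k+71)

Trying the rational-root candidates, k = −10/3 is a root, so (3k+10) divides it; the quotient is 6k^4−31k^3−96k^2+3271k−2130.
Next, k = 2/3 is a root, so (3k−2) divides it; the quotient is 2k^3−9k^2−38k+1065.
Continuing, k = −15/2 is a root, so (2k+15) divides it; the quotient is k^2−12k+71.
The quadratic k^2−12k+71 has discriminant −140 < 0 and is irreducible over ℤ.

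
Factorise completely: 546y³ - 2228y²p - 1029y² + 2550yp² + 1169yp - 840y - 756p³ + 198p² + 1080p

Group: 7y(78y² - 218yp - 147y + 84p² - 22p - 120) - 9p(78y² - 218yp - 147y + 84p² - 22p - 120); both groups contain (78y² - 218yp - 147y + 84p² - 22p - 120), so (7y - 9p) is a factor with cofactor 78y² - 218yp - 147y + 84p² - 22p - 120.
The cofactor groups again: 78y² - 218yp - 147y + 84p² - 22p - 120 = 13y(6y - 14p - 15) + (-6p + 8)(6y - 14p - 15); both groups contain (6y - 14p - 15), giving (13y - 6p + 8)(6y - 14p - 15).

(6y - 14p - 15)(13y - 6p + 8)(7y - 9p)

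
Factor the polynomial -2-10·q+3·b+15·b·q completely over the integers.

(3·b-2)·(5·q+1)

Group as (15·b·q+3·b) + (-10·q-2) = 3·b·(5·q+1) - 2·(5·q+1).
Both groups share the factor (5·q+1).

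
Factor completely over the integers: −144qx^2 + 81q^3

Factor out 9q, leaving 9q^2 − 16x^2, which is a difference of two squares.

9q(3q + 4x)(3q − 4x)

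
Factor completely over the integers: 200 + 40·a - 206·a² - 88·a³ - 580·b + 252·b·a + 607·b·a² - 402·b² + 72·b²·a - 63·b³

Group: 3·b·(-21·b² + 80·b·a - 64·b - 11·a² - 12·a + 20) + (8·a + 10)·(-21·b² + 80·b·a - 64·b - 11·a² - 12·a + 20); both groups contain (-21·b² + 80·b·a - 64·b - 11·a² - 12·a + 20), so (3·b + 8·a + 10) is a factor with cofactor -21·b² + 80·b·a - 64·b - 11·a² - 12·a + 20.
The cofactor groups again: -21·b² + 80·b·a - 64·b - 11·a² - 12·a + 20 = -3·b·(7·b - a - 2) + (11·a - 10)·(7·b - a - 2); both groups contain (7·b - a - 2), giving -(3·b - 11·a + 10)·(7·b - a - 2).

-(3·b - 11·a + 10)·(7·b - a - 2)·(3·b + 8·a + 10)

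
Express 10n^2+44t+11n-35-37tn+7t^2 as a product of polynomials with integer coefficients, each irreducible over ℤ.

Group: 7t(t-5n+7) + (-2n-5)(t-5n+7); both groups contain (t-5n+7).

(7t-2n-5)(t-5n+7)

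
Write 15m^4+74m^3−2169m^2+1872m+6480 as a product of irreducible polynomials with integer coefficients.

Testing divisors of the constant over divisors of the leading coefficient, m = −4/3 is a root, so (3m+4) divides it; the quotient is 5m^3+18m^2−747m+1620.
Continuing, m = 9 is a root, so (m−9) divides it; the quotient is 5m^2+63m−180.
The remaining quadratic factors as (m+15)(5m−12).

(3m+4)(5m−12)(m+15)(m−9)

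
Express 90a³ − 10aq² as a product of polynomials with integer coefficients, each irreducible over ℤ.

10a(3a + q)(3a − q)

Every term has a factor of 10a. Then 9a² − q² = (3a)² − (q)².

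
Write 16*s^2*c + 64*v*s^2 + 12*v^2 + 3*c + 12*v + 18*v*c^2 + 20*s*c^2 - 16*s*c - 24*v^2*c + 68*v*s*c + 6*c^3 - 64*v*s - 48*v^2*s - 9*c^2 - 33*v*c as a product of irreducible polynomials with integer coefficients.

Group: 4*s*(-12*v^2 + 16*v*s + 9*v*c - 12*v + 4*s*c + 3*c^2 - 3*c) + (2*c - 1)*(-12*v^2 + 16*v*s + 9*v*c - 12*v + 4*s*c + 3*c^2 - 3*c); both groups contain (-12*v^2 + 16*v*s + 9*v*c - 12*v + 4*s*c + 3*c^2 - 3*c), so (4*s + 2*c - 1) is a factor with cofactor -12*v^2 + 16*v*s + 9*v*c - 12*v + 4*s*c + 3*c^2 - 3*c.
The cofactor groups again: -12*v^2 + 16*v*s + 9*v*c - 12*v + 4*s*c + 3*c^2 - 3*c = -4*v*(3*v - 4*s - 3*c + 3) - c*(3*v - 4*s - 3*c + 3); both groups contain (3*v - 4*s - 3*c + 3), giving -(4*v + c)*(3*v - 4*s - 3*c + 3).

-(3*v - 4*s - 3*c + 3)*(4*s + 2*c - 1)*(4*v + c)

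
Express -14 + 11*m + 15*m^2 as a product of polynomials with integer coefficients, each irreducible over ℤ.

Need a pair with product 15·(-14) = -210 and sum 11: that's 21 and -10.
Split the middle term: 15*m^2 + 21*m - 10*m - 14 = 3*m*(5*m + 7) - 2*(5*m + 7).

(3*m - 2)*(5*m + 7)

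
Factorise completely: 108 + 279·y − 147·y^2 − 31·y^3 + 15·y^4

By the rational root theorem, y = 3 is a root, so (y − 3) is a factor; dividing leaves 15·y^3 + 14·y^2 − 105·y − 36.
Continuing, y = −3 is a root, so (y + 3) divides it; the quotient is 15·y^2 − 31·y − 12.
The remaining quadratic factors as (5·y − 12)(3·y + 1).

(3·y + 1)·(5·y − 12)·(y + 3)·(y − 3)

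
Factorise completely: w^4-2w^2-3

Substitute u = w^2 to get a quadratic in u, then factor.
w^2+1 is irreducible over ℤ (sum of squares).
w^2-3 is irreducible over ℤ (3 is not a perfect square).

(w^2+1)(w^2-3)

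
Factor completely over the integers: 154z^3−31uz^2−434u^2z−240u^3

Group: 2u(−120u^2−277uz−154z^2) − z(−120u^2−277uz−154z^2); both groups contain (−120u^2−277uz−154z^2), so (2u−z) is a factor with cofactor −120u^2−277uz−154z^2.
The cofactor groups again: −120u^2−277uz−154z^2 = −15u(8u+11z) − 14z(8u+11z); both groups contain (8u+11z), giving −(15u+14z)(8u+11z).

−(15u+14z)(2u−z)(8u+11z)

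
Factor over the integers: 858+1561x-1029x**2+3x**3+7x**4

(7x+3)(x+13)(x-11)(x-2)

Trying the rational-root candidates, x = 11 is a root, so (x-11) divides it; the quotient is 7x**3+80x**2-149x-78.
Continuing, x = 2 is a root, so (x-2) is a factor; dividing leaves 7x**2+94x+39.
The remaining quadratic factors as (7x+3)(x+13).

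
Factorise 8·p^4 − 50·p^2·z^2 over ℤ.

2·p^2·(2·p + 5·z)·(2·p − 5·z)

Pull out the common factor 2·p^2; 4·p^2 − 25·z^2 is a difference of squares.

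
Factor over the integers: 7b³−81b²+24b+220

(7b+10)(b−11)(b−2)

Among the possible rational roots, b = −10/7 is a root, so (7b+10) is a factor; dividing leaves b²−13b+22.
The remaining quadratic factors as (b−2)(b−11).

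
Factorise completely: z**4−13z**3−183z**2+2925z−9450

Testing divisors of the constant over divisors of the leading coefficient, z = 7 is a root, so (z−7) divides it; the quotient is z**3−6z**2−225z+1350.
Continuing, z = −15 is a root, so (z+15) divides it; the quotient is z**2−21z+90.
The remaining quadratic factors as (z−15)(z−6).

(z+15)(z−15)(z−6)(z−7)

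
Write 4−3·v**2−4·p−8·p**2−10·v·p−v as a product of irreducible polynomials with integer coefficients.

−(v+2·p−1)·(3·v+4·p+4)

Group: −v·(3·v+4·p+4) + (−2·p+1)·(3·v+4·p+4); both groups contain (3·v+4·p+4).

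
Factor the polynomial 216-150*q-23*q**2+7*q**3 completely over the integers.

Testing divisors of the constant over divisors of the leading coefficient, q = 6 is a root, so (q-6) is a factor; dividing leaves 7*q**2+19*q-36.
The remaining quadratic factors as (q+4)(7*q-9).

(7*q-9)*(q+4)*(q-6)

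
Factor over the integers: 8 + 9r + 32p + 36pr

(4p + 1)(9r + 8)

Group as (36pr + 32p) + (9r + 8) = 4p(9r + 8) + (9r + 8).
Both groups share the factor (9r + 8).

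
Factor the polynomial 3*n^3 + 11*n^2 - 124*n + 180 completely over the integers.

By the rational root theorem, n = 10/3 is a root, so (3*n - 10) is a factor; dividing leaves n^2 + 7*n - 18.
The remaining quadratic factors as (n - 2)(n + 9).

(3*n - 10)*(n + 9)*(n - 2)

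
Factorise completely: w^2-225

(w+15)(w-15)

Two integers with product -225 and sum 0 are 15 and -15.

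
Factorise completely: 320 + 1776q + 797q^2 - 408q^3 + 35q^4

(5q + 1)(7q + 8)(q - 5)(q - 8)

Among the possible rational roots, q = 8 is a root, so (q - 8) is a factor; dividing leaves 35q^3 - 128q^2 - 227q - 40.
Next, q = -1/5 is a root, so (5q + 1) is a factor; dividing leaves 7q^2 - 27q - 40.
The remaining quadratic factors as (7q + 8)(q - 5).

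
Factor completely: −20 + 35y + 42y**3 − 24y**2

Group as (42y**3 + 35y) + (−24y**2 − 20) = 7y(6y**2 + 5) − 4(6y**2 + 5).
Both groups share the factor (6y**2 + 5).

(7y − 4)(6y**2 + 5)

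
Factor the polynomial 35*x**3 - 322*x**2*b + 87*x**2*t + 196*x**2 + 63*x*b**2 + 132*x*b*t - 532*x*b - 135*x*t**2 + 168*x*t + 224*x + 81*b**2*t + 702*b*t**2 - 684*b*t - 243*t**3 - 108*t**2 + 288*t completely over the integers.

Group: 5*x*(7*x**2 - 63*x*b + 30*x*t + 28*x - 81*b*t + 27*t**2 + 36*t) + (-b - 9*t + 8)*(7*x**2 - 63*x*b + 30*x*t + 28*x - 81*b*t + 27*t**2 + 36*t); both groups contain (7*x**2 - 63*x*b + 30*x*t + 28*x - 81*b*t + 27*t**2 + 36*t), so (5*x - b - 9*t + 8) is a factor with cofactor 7*x**2 - 63*x*b + 30*x*t + 28*x - 81*b*t + 27*t**2 + 36*t.
The cofactor groups again: 7*x**2 - 63*x*b + 30*x*t + 28*x - 81*b*t + 27*t**2 + 36*t = x*(7*x + 9*t) + (-9*b + 3*t + 4)*(7*x + 9*t); both groups contain (7*x + 9*t), giving (x - 9*b + 3*t + 4)*(7*x + 9*t).

(x - 9*b + 3*t + 4)*(5*x - b - 9*t + 8)*(7*x + 9*t)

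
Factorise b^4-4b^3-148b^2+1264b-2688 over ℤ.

Trying the rational-root candidates, b = -14 is a root, giving the factor (b+14) and quotient b^3-18b^2+104b-192.
Next, b = 4 is a root, so (b-4) is a factor; dividing leaves b^2-14b+48.
The remaining quadratic factors as (b-6)(b-8).

(b+14)(b-4)(b-6)(b-8)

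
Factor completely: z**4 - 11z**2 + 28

Substitute u = z**2 to get a quadratic in u, then factor.
z**2 - 7 is irreducible over ℤ (7 is not a perfect square).
z**2 - 4 is a difference of squares.

(z + 2)(z - 2)(z**2 - 7)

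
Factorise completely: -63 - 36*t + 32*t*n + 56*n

Group as (32*t*n - 36*t) + (56*n - 63) = 4*t*(8*n - 9) + 7*(8*n - 9).
Both groups share the factor (8*n - 9).

(4*t + 7)*(8*n - 9)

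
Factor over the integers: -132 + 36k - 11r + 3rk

(3k - 11)(r + 12)

Group as (3rk - 11r) + (36k - 132) = r(3k - 11) + 12(3k - 11).
Both groups share the factor (3k - 11).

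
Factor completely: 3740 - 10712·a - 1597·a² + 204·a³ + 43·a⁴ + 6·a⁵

Trying the rational-root candidates, a = 1/3 is a root, giving the factor (3·a - 1) and quotient 2·a⁴ + 15·a³ + 73·a² - 508·a - 3740.
Then a = -5 is a root, so (a + 5) is a factor; dividing leaves 2·a³ + 5·a² + 48·a - 748.
Continuing, a = 11/2 is a root, so (2·a - 11) divides it; the quotient is a² + 8·a + 68.
The quadratic a² + 8·a + 68 has discriminant -208 < 0 and is irreducible over ℤ.

(2·a - 11)·(3·a - 1)·(a + 5)·(a² + 8·a + 68)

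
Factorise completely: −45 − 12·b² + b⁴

(b² + 3)·(b² − 15)

Substitute u = b² to get a quadratic in u, then factor.
b² − 15 is irreducible over ℤ (15 is not a perfect square).
b² + 3 is irreducible over ℤ (always positive, so no real roots).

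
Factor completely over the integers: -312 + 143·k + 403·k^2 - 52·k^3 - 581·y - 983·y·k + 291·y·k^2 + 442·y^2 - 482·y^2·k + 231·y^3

Group: 7·y·(33·y^2 - 50·y·k + 49·y + 13·k^2 - 91·k - 104) + (-4·k + 3)·(33·y^2 - 50·y·k + 49·y + 13·k^2 - 91·k - 104); both groups contain (33·y^2 - 50·y·k + 49·y + 13·k^2 - 91·k - 104), so (7·y - 4·k + 3) is a factor with cofactor 33·y^2 - 50·y·k + 49·y + 13·k^2 - 91·k - 104.
The cofactor groups again: 33·y^2 - 50·y·k + 49·y + 13·k^2 - 91·k - 104 = 11·y·(3·y - k + 8) + (-13·k - 13)·(3·y - k + 8); both groups contain (3·y - k + 8), giving (11·y - 13·k - 13)·(3·y - k + 8).

(11·y - 13·k - 13)·(7·y - 4·k + 3)·(3·y - k + 8)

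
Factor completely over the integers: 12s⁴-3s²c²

Factor out 3s², leaving 4s²-c², which is a difference of two squares.

3s²(2s-c)(2s+c)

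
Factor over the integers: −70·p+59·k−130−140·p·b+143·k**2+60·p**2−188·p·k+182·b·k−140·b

Group: 6·p·(10·p−13·k+10) + (−14·b−11·k−13)·(10·p−13·k+10); both groups contain (10·p−13·k+10).

(10·p−13·k+10)·(6·p−14·b−11·k−13)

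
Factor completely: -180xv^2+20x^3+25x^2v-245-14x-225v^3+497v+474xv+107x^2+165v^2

Group: x(20x^2+85xv+7x+75v^2+70v-49) + (-3v+5)(20x^2+85xv+7x+75v^2+70v-49); both groups contain (20x^2+85xv+7x+75v^2+70v-49), so (x-3v+5) is a factor with cofactor 20x^2+85xv+7x+75v^2+70v-49.
The cofactor groups again: 20x^2+85xv+7x+75v^2+70v-49 = 5x(4x+5v+7) + (15v-7)(4x+5v+7); both groups contain (4x+5v+7), giving (5x+15v-7)(4x+5v+7).

(x-3v+5)(5x+15v-7)(4x+5v+7)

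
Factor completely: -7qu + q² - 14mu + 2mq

(2m + q)(q - 7u)

Group: q(2m + q) - 7u(2m + q); both groups contain (2m + q).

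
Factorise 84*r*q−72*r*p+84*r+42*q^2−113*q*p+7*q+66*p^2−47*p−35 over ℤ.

(12*r+6*q−11*p−5)*(7*q−6*p+7)

Group: 12*r*(7*q−6*p+7) + (6*q−11*p−5)*(7*q−6*p+7); both groups contain (7*q−6*p+7).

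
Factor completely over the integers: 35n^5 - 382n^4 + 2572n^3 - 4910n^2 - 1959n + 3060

By the rational root theorem, n = -4/5 is a root, so (5n + 4) is a factor; dividing leaves 7n^4 - 82n^3 + 580n^2 - 1446n + 765.
Next, n = 5/7 is a root, giving the factor (7n - 5) and quotient n^3 - 11n^2 + 75n - 153.
Next, n = 3 is a root, giving the factor (n - 3) and quotient n^2 - 8n + 51.
The quadratic n^2 - 8n + 51 has discriminant -140 < 0 and is irreducible over ℤ.

(5n + 4)(7n - 5)(n - 3)(n^2 - 8n + 51)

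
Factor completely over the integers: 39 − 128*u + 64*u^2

Need a pair with product 64·39 = 2496 and sum −128: that's −104 and −24.
Split the middle term: 64*u^2 − 104*u − 24*u + 39 = 8*u*(8*u − 13) − 3*(8*u − 13).

(8*u − 13)*(8*u − 3)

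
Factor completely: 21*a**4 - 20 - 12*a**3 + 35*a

(7*a - 4)*(3*a**3 + 5)

Group as (21*a**4 + 35*a) + (-12*a**3 - 20) = 7*a*(3*a**3 + 5) - 4*(3*a**3 + 5).
Both groups share the factor (3*a**3 + 5).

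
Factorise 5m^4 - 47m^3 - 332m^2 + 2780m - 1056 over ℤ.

Trying the rational-root candidates, m = 6 is a root, giving the factor (m - 6) and quotient 5m^3 - 17m^2 - 434m + 176.
Continuing, m = 11 is a root, so (m - 11) divides it; the quotient is 5m^2 + 38m - 16.
The remaining quadratic factors as (5m - 2)(m + 8).

(5m - 2)(m + 8)(m - 11)(m - 6)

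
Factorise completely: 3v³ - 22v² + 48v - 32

Among the possible rational roots, v = 2 is a root, so (v - 2) is a factor; dividing leaves 3v² - 16v + 16.
The remaining quadratic factors as (v - 4)(3v - 4).

(3v - 4)(v - 2)(v - 4)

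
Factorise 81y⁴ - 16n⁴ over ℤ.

(3y - 2n)(3y + 2n)(9y² + 4n²)

Difference of squares twice: with A = 3y and B = 2n, A⁴ − B⁴ = (A² − B²)(A² + B²), and A² − B² factors again.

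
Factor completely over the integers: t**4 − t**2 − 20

Substitute u = t**2 to get a quadratic in u, then factor.
t**2 + 4 is irreducible over ℤ (sum of squares).
t**2 − 5 is irreducible over ℤ (5 is not a perfect square).

(t**2 + 4)(t**2 − 5)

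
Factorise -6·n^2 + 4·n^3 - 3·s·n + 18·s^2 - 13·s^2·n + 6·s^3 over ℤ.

Group: s·(6·s^2 - s·n - 2·n^2) + (-2·n + 3)·(6·s^2 - s·n - 2·n^2); both groups contain (6·s^2 - s·n - 2·n^2), so (s - 2·n + 3) is a factor with cofactor 6·s^2 - s·n - 2·n^2.
The cofactor groups again: 6·s^2 - s·n - 2·n^2 = 3·s·(2·s + n) - 2·n·(2·s + n); both groups contain (2·s + n), giving (3·s - 2·n)·(2·s + n).

(3·s - 2·n)·(s - 2·n + 3)·(2·s + n)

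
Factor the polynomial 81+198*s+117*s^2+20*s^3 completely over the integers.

By the rational root theorem, s = −9/4 is a root, giving the factor (4*s+9) and quotient 5*s^2+18*s+9.
The remaining quadratic factors as (5*s+3)(s+3).

(4*s+9)*(5*s+3)*(s+3)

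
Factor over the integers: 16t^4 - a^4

Difference of squares twice: with A = 2t and B = a, A⁴ − B⁴ = (A² − B²)(A² + B²), and A² − B² factors again.

(2t - a)(2t + a)(4t^2 + a^2)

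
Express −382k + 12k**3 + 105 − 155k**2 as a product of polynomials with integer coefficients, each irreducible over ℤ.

Testing divisors of the constant over divisors of the leading coefficient, k = −7/3 is a root, giving the factor (3k + 7) and quotient 4k**2 − 61k + 15.
The remaining quadratic factors as (4k − 1)(k − 15).

(3k + 7)(4k − 1)(k − 15)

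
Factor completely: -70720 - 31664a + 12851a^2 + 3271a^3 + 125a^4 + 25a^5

(5a + 8)(5a - 13)(a + 5)(a^2 + a + 136)

Trying the rational-root candidates, a = -8/5 is a root, giving the factor (5a + 8) and quotient 5a^4 + 17a^3 + 627a^2 + 1567a - 8840.
Continuing, a = -5 is a root, giving the factor (a + 5) and quotient 5a^3 - 8a^2 + 667a - 1768.
Next, a = 13/5 is a root, giving the factor (5a - 13) and quotient a^2 + a + 136.
The quadratic a^2 + a + 136 has discriminant -543 < 0 and is irreducible over ℤ.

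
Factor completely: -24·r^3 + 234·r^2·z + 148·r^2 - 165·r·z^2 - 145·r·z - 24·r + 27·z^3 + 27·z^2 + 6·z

-(4·r - z)·(6·r - 3·z - 1)·(r - 9·z - 6)

Group: 6·r·(-4·r^2 + 37·r·z + 24·r - 9·z^2 - 6·z) + (-3·z - 1)·(-4·r^2 + 37·r·z + 24·r - 9·z^2 - 6·z); both groups contain (-4·r^2 + 37·r·z + 24·r - 9·z^2 - 6·z), so (6·r - 3·z - 1) is a factor with cofactor -4·r^2 + 37·r·z + 24·r - 9·z^2 - 6·z.
The cofactor groups again: -4·r^2 + 37·r·z + 24·r - 9·z^2 - 6·z = -r·(4·r - z) + (9·z + 6)·(4·r - z); both groups contain (4·r - z), giving -(r - 9·z - 6)·(4·r - z).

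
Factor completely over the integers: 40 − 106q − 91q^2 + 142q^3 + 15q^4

(3q − 1)(5q + 4)(q + 10)(q − 1)

Trying the rational-root candidates, q = 1/3 is a root, so (3q − 1) is a factor; dividing leaves 5q^3 + 49q^2 − 14q − 40.
Continuing, q = 1 is a root, giving the factor (q − 1) and quotient 5q^2 + 54q + 40.
The remaining quadratic factors as (5q + 4)(q + 10).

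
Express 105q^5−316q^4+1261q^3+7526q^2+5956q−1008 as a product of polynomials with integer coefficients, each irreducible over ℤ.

(3q+4)(5q+9)(7q−1)(q^2−6q+28)

By the rational root theorem, q = −4/3 is a root, so (3q+4) divides it; the quotient is 35q^4−152q^3+623q^2+1678q−252.
Then q = 1/7 is a root, so (7q−1) is a factor; dividing leaves 5q^3−21q^2+86q+252.
Next, q = −9/5 is a root, giving the factor (5q+9) and quotient q^2−6q+28.
The quadratic q^2−6q+28 has discriminant −76 < 0 and is irreducible over ℤ.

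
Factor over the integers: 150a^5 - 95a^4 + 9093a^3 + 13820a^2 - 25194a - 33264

By the rational root theorem, a = -9/5 is a root, so (5a + 9) divides it; the quotient is 30a^4 - 73a^3 + 1950a^2 - 746a - 3696.
Then a = -7/6 is a root, so (6a + 7) is a factor; dividing leaves 5a^3 - 18a^2 + 346a - 528.
Next, a = 8/5 is a root, so (5a - 8) is a factor; dividing leaves a^2 - 2a + 66.
The quadratic a^2 - 2a + 66 has discriminant -260 < 0 and is irreducible over ℤ.

(5a + 9)(5a - 8)(6a + 7)(a^2 - 2a + 66)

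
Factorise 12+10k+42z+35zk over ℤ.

(5k+6)(7z+2)

Group as (35zk+42z) + (10k+12) = 7z(5k+6) + 2(5k+6).
Both groups share the factor (5k+6).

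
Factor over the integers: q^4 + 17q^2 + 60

(q^2 + 12)(q^2 + 5)

Substitute u = q^2 to get a quadratic in u, then factor.
q^2 + 12 is irreducible over ℤ (always positive, so no real roots).
q^2 + 5 is irreducible over ℤ (always positive, so no real roots).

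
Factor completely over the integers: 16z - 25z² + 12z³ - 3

Among the possible rational roots, z = 3/4 is a root, so (4z - 3) divides it; the quotient is 3z² - 4z + 1.
The remaining quadratic factors as (z - 1)(3z - 1).

(3z - 1)(4z - 3)(z - 1)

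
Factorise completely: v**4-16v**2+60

(v**2-10)(v**2-6)

Substitute u = v**2 to get a quadratic in u, then factor.
v**2-10 is irreducible over ℤ (10 is not a perfect square).
v**2-6 is irreducible over ℤ (6 is not a perfect square).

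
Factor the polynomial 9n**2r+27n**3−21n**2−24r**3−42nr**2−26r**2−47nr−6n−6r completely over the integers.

Group: n(27n**2−18nr−21n−24r**2−26r−6) + r(27n**2−18nr−21n−24r**2−26r−6); both groups contain (27n**2−18nr−21n−24r**2−26r−6), so (n+r) is a factor with cofactor 27n**2−18nr−21n−24r**2−26r−6.
The cofactor groups again: 27n**2−18nr−21n−24r**2−26r−6 = 9n(3n−4r−3) + (6r+2)(3n−4r−3); both groups contain (3n−4r−3), giving (9n+6r+2)(3n−4r−3).

(3n−4r−3)(9n+6r+2)(n+r)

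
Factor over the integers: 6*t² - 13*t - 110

(2*t - 11)*(3*t + 10)

Need a pair with product 6·(-110) = -660 and sum -13: that's -33 and 20.
Split the middle term: 6*t² - 33*t + 20*t - 110 = 3*t*(2*t - 11) + 10*(2*t - 11).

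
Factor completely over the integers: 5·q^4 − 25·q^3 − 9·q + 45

(q − 5)·(5·q^3 − 9)

Group as (5·q^4 − 9·q) + (−25·q^3 + 45) = q·(5·q^3 − 9) − 5·(5·q^3 − 9).
Both groups share the factor (5·q^3 − 9).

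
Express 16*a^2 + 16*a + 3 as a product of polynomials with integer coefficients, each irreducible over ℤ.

Need a pair with product 16·3 = 48 and sum 16: that's 4 and 12.
Split the middle term: 16*a^2 + 4*a + 12*a + 3 = 4*a*(4*a + 1) + 3*(4*a + 1).

(4*a + 1)*(4*a + 3)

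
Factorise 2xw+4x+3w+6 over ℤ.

(2x+3)(w+2)

Group as (2xw+4x) + (3w+6) = 2x(w+2) + 3(w+2).
Both groups share the factor (w+2).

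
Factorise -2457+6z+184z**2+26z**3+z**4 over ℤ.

(z+13)(z+7)(z+9)(z-3)

Trying the rational-root candidates, z = -9 is a root, so (z+9) divides it; the quotient is z**3+17z**2+31z-273.
Next, z = -7 is a root, so (z+7) is a factor; dividing leaves z**2+10z-39.
The remaining quadratic factors as (z+13)(z-3).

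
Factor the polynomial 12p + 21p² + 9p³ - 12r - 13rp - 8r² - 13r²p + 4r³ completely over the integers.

(r - 3p - 3)(r - p)(4r + 3p + 4)

Group: r(4r² - 9rp - 8r - 9p² - 21p - 12) - p(4r² - 9rp - 8r - 9p² - 21p - 12); both groups contain (4r² - 9rp - 8r - 9p² - 21p - 12), so (r - p) is a factor with cofactor 4r² - 9rp - 8r - 9p² - 21p - 12.
The cofactor groups again: 4r² - 9rp - 8r - 9p² - 21p - 12 = r(4r + 3p + 4) + (-3p - 3)(4r + 3p + 4); both groups contain (4r + 3p + 4), giving (r - 3p - 3)(4r + 3p + 4).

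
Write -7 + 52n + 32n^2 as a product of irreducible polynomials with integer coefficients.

(4n + 7)(8n - 1)

Need a pair with product 32·(-7) = -224 and sum 52: that's -4 and 56.
Split the middle term: 32n^2 - 4n + 56n - 7 = 4n(8n - 1) + 7(8n - 1).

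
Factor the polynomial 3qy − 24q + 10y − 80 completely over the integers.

(3q + 10)(y − 8)

Group as (3qy − 24q) + (10y − 80) = 3q(y − 8) + 10(y − 8).
Both groups share the factor (y − 8).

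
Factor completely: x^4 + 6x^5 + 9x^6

Pull out the common factor x^4, leaving 9x^2 + 6x + 1.
Recognize a perfect-square trinomial with the parts 3x and 1.

x^4(3x + 1)^2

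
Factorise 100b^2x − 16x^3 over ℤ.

Factor out 4x, leaving 25b^2 − 4x^2, which is a difference of two squares.

4x(5b + 2x)(5b − 2x)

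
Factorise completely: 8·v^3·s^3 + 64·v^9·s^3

Every term has a factor of 8·v^3·s^3; factoring it out leaves 8·v^6 + 1.
Recognize a sum of cubes with the parts 2·v^2 and 1.

8·s^3·v^3·(2·v^2 + 1)·(4·v^4 − 2·v^2 + 1)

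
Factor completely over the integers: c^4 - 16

Write as (c^2)² − (4)², then factor c^2 - 4 once more.

(c + 2)(c - 2)(c^2 + 4)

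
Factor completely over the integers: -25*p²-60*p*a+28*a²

Group: -5*p*(5*p-2*a) - 14*a*(5*p-2*a); both groups contain (5*p-2*a).

-(5*p-2*a)*(5*p+14*a)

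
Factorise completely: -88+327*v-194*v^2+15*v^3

Testing divisors of the constant over divisors of the leading coefficient, v = 11 is a root, giving the factor (v-11) and quotient 15*v^2-29*v+8.
The remaining quadratic factors as (3*v-1)(5*v-8).

(3*v-1)*(5*v-8)*(v-11)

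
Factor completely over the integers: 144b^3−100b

4b(6b+5)(6b−5)

Every term has a factor of 4b. Then 36b^2−25 = (6b)² − (5)².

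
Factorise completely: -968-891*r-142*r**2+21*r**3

Testing divisors of the constant over divisors of the leading coefficient, r = -8/3 is a root, giving the factor (3*r+8) and quotient 7*r**2-66*r-121.
The remaining quadratic factors as (r-11)(7*r+11).

(3*r+8)*(7*r+11)*(r-11)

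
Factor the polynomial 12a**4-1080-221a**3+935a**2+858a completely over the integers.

Among the possible rational roots, a = 10 is a root, giving the factor (a-10) and quotient 12a**3-101a**2-75a+108.
Next, a = 9 is a root, so (a-9) divides it; the quotient is 12a**2+7a-12.
The remaining quadratic factors as (4a-3)(3a+4).

(3a+4)(4a-3)(a-10)(a-9)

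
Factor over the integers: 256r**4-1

(4r+1)(4r-1)(16r**2+1)

Write as (16r**2)² − (1)², then factor 16r**2-1 once more.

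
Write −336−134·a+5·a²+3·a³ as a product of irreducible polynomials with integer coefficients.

(3·a+8)·(a+6)·(a−7)

By the rational root theorem, a = 7 is a root, so (a−7) divides it; the quotient is 3·a²+26·a+48.
The remaining quadratic factors as (a+6)(3·a+8).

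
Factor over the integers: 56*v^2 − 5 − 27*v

(7*v + 1)*(8*v − 5)

Need a pair with product 56·(−5) = −280 and sum −27: that's −35 and 8.
Split the middle term: 56*v^2 − 35*v + 8*v − 5 = 7*v*(8*v − 5) + (8*v − 5).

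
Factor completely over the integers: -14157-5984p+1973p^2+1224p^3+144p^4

Among the possible rational roots, p = -11/3 is a root, so (3p+11) divides it; the quotient is 48p^3+232p^2-193p-1287.
Next, p = -13/3 is a root, so (3p+13) divides it; the quotient is 16p^2+8p-99.
The remaining quadratic factors as (4p+11)(4p-9).

(3p+11)(3p+13)(4p+11)(4p-9)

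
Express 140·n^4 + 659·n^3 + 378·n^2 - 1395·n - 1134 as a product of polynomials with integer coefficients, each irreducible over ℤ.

(4·n + 9)·(5·n - 7)·(7·n + 6)·(n + 3)

By the rational root theorem, n = -9/4 is a root, giving the factor (4·n + 9) and quotient 35·n^3 + 86·n^2 - 99·n - 126.
Next, n = 7/5 is a root, so (5·n - 7) is a factor; dividing leaves 7·n^2 + 27·n + 18.
The remaining quadratic factors as (n + 3)(7·n + 6).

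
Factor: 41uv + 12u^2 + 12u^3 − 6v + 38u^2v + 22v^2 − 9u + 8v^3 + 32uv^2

Group: 2u(6u^2 + 7uv + 9u + 2v^2 + 6v) + (4v − 1)(6u^2 + 7uv + 9u + 2v^2 + 6v); both groups contain (6u^2 + 7uv + 9u + 2v^2 + 6v), so (2u + 4v − 1) is a factor with cofactor 6u^2 + 7uv + 9u + 2v^2 + 6v.
The cofactor groups again: 6u^2 + 7uv + 9u + 2v^2 + 6v = 2u(3u + 2v) + (v + 3)(3u + 2v); both groups contain (3u + 2v), giving (2u + v + 3)(3u + 2v).

(2u + 4v − 1)(2u + v + 3)(3u + 2v)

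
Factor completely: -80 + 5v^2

Pull out the common factor 5; v^2 - 16 is a difference of squares.

5(v + 4)(v - 4)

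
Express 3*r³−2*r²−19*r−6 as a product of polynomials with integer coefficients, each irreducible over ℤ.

(3*r+1)*(r+2)*(r−3)

Testing divisors of the constant over divisors of the leading coefficient, r = 3 is a root, so (r−3) is a factor; dividing leaves 3*r²+7*r+2.
The remaining quadratic factors as (r+2)(3*r+1).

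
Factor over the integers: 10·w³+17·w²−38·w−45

(2·w+5)·(5·w−9)·(w+1)

Trying the rational-root candidates, w = −5/2 is a root, giving the factor (2·w+5) and quotient 5·w²−4·w−9.
The remaining quadratic factors as (5·w−9)(w+1).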